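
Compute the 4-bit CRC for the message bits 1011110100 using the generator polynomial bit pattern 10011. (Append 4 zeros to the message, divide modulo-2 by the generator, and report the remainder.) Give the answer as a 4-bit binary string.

0111

Append 4 zeros: 10111101000000. Divide by 10011 (XOR where the leading bit is 1):
  pos 0: 10111 XOR 10011 = 00100
  pos 2: 10010 XOR 10011 = 00001
  pos 6: 11000 XOR 10011 = 01011
  pos 7: 10110 XOR 10011 = 00101
  pos 9: 10100 XOR 10011 = 00111
Remainder (last 4 bits) = 0111. This is the CRC / FCS.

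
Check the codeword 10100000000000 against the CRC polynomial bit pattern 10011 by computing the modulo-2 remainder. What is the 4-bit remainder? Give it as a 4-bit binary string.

0011

Modulo-2 division of 10100000000000 by 10011:
  pos 0: 10100 XOR 10011 = 00111
  pos 2: 11100 XOR 10011 = 01111
  pos 3: 11110 XOR 10011 = 01101
  pos 4: 11010 XOR 10011 = 01001
  pos 5: 10010 XOR 10011 = 00001
  pos 9: 10000 XOR 10011 = 00011
Remainder = 0011 (nonzero — an error is detected).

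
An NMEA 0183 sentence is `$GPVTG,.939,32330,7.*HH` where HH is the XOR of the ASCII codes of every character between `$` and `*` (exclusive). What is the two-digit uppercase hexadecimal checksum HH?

XOR the ASCII codes of the payload characters:
  'G' = 0x47 → acc = 0x47
  'P' = 0x50 → acc = 0x17
  'V' = 0x56 → acc = 0x41
  'T' = 0x54 → acc = 0x15
  'G' = 0x47 → acc = 0x52
  ',' = 0x2C → acc = 0x7E
  '.' = 0x2E → acc = 0x50
  '9' = 0x39 → acc = 0x69
  '3' = 0x33 → acc = 0x5A
  '9' = 0x39 → acc = 0x63
  ',' = 0x2C → acc = 0x4F
  '3' = 0x33 → acc = 0x7C
  '2' = 0x32 → acc = 0x4E
  '3' = 0x33 → acc = 0x7D
  '3' = 0x33 → acc = 0x4E
  '0' = 0x30 → acc = 0x7E
  ',' = 0x2C → acc = 0x52
  '7' = 0x37 → acc = 0x65
  '.' = 0x2E → acc = 0x4B
Checksum = 0x4B.

4B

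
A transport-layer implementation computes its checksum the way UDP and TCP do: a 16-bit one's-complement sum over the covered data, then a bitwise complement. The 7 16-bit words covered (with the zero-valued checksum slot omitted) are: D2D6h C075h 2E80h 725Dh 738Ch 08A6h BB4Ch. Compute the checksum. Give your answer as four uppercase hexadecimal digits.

9456

One's-complement addition (fold any carry out of bit 15 back into bit 0):
  0xD2D6 + 0xC075 = 0x1934B → wrap carry → 0x934C
  0x934C + 0x2E80 = 0x0C1CC
  0xC1CC + 0x725D = 0x13429 → wrap carry → 0x342A
  0x342A + 0x738C = 0x0A7B6
  0xA7B6 + 0x08A6 = 0x0B05C
  0xB05C + 0xBB4C = 0x16BA8 → wrap carry → 0x6BA9
One's-complement sum = 0x6BA9.
Checksum = ~0x6BA9 & 0xFFFF = 0x9456.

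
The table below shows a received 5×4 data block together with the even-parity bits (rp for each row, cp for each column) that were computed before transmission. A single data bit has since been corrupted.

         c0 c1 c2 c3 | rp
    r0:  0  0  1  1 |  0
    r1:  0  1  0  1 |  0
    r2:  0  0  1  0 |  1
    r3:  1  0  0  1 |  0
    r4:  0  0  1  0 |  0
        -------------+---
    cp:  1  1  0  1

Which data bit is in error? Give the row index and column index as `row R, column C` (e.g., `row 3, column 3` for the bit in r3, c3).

Recompute each row's even parity and compare to rp:
  r0: data parity 0, sent rp 0 → ok
  r1: data parity 0, sent rp 0 → ok
  r2: data parity 1, sent rp 1 → ok
  r3: data parity 0, sent rp 0 → ok
  r4: data parity 1, sent rp 0 → mismatch
Recompute each column's even parity and compare to cp:
  c0: data parity 1, sent cp 1 → ok
  c1: data parity 1, sent cp 1 → ok
  c2: data parity 1, sent cp 0 → mismatch
  c3: data parity 1, sent cp 1 → ok
Exactly one row (r4) and one column (c2) fail → the flipped bit is at their intersection.

row 4, column 2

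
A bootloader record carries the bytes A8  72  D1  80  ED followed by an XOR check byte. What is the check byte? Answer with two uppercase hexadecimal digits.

66

XOR the bytes together:
  start with 0xA8
  0xA8 ⊕ 0x72 = 0xDA
  0xDA ⊕ 0xD1 = 0x0B
  0x0B ⊕ 0x80 = 0x8B
  0x8B ⊕ 0xED = 0x66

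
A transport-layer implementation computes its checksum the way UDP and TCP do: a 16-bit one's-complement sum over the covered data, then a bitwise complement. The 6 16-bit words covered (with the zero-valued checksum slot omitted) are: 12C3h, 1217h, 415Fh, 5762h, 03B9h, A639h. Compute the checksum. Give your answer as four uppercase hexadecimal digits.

9871

One's-complement addition (fold any carry out of bit 15 back into bit 0):
  0x12C3 + 0x1217 = 0x024DA
  0x24DA + 0x415F = 0x06639
  0x6639 + 0x5762 = 0x0BD9B
  0xBD9B + 0x03B9 = 0x0C154
  0xC154 + 0xA639 = 0x1678D → wrap carry → 0x678E
One's-complement sum = 0x678E.
Checksum = ~0x678E & 0xFFFF = 0x9871.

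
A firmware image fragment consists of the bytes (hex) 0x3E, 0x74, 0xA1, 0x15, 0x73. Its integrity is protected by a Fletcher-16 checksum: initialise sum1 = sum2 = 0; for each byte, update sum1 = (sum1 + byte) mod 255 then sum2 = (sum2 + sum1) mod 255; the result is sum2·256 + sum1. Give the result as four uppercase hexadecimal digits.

8BDC

Running sums (mod 255):
  after byte 0 (0x3E): sum1=62, sum2=62
  after byte 1 (0x74): sum1=178, sum2=240
  after byte 2 (0xA1): sum1=84, sum2=69
  after byte 3 (0x15): sum1=105, sum2=174
  after byte 4 (0x73): sum1=220, sum2=139
Checksum = sum2·256 + sum1 = 139·256 + 220 = 35804 = 0x8BDC.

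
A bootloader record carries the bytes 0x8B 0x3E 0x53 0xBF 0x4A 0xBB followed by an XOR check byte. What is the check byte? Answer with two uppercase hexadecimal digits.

A8

XOR the bytes together:
  start with 0x8B
  0x8B ⊕ 0x3E = 0xB5
  0xB5 ⊕ 0x53 = 0xE6
  0xE6 ⊕ 0xBF = 0x59
  0x59 ⊕ 0x4A = 0x13
  0x13 ⊕ 0xBB = 0xA8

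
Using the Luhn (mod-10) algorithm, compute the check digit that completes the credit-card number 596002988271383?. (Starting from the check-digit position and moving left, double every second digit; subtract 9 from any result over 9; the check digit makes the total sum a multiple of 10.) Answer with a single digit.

3

Partial digits right→left: 3 8 3 1 7 2 8 8 9 2 0 0 6 9 5
Double every second digit counting from the check-digit position (so the 1st, 3rd, 5th, ... of the partial from the right).
  doubled (with −9 where >9): 6 6 5 7 9 0 3 1 → sum 37
  kept as-is: 8 1 2 8 2 0 9 → sum 30
Total = 37 + 30 = 67.
Check digit = (10 − (67 mod 10)) mod 10 = 3.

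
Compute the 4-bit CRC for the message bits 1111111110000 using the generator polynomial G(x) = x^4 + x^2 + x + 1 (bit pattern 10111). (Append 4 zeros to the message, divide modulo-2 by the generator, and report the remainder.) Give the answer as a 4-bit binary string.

1011

Append 4 zeros: 11111111100000000. Divide by 10111 (XOR where the leading bit is 1):
  pos 0: 11111 XOR 10111 = 01000
  pos 1: 10001 XOR 10111 = 00110
  pos 3: 11011 XOR 10111 = 01100
  pos 4: 11001 XOR 10111 = 01110
  pos 5: 11100 XOR 10111 = 01011
  pos 6: 10110 XOR 10111 = 00001
  pos 10: 10000 XOR 10111 = 00111
  pos 12: 11100 XOR 10111 = 01011
Remainder (last 4 bits) = 1011. This is the CRC / FCS.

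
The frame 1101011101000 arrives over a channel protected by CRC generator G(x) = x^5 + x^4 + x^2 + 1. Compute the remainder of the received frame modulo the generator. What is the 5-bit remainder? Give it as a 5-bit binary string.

00010

Modulo-2 division of 1101011101000 by 110101:
  pos 0: 110101 XOR 110101 = 000000
  pos 6: 110100 XOR 110101 = 000001
Remainder = 00010 (nonzero — an error is detected).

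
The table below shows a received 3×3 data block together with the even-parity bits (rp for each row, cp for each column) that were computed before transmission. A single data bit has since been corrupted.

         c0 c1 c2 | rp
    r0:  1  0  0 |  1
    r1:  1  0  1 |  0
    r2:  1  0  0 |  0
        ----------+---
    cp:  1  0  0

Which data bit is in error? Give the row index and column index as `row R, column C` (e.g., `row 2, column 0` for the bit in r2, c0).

row 2, column 2

Recompute each row's even parity and compare to rp:
  r0: data parity 1, sent rp 1 → ok
  r1: data parity 0, sent rp 0 → ok
  r2: data parity 1, sent rp 0 → mismatch
Recompute each column's even parity and compare to cp:
  c0: data parity 1, sent cp 1 → ok
  c1: data parity 0, sent cp 0 → ok
  c2: data parity 1, sent cp 0 → mismatch
Exactly one row (r2) and one column (c2) fail → the flipped bit is at their intersection.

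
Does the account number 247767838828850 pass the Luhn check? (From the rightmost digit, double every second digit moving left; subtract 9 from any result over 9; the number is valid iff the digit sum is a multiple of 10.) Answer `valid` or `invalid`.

valid

From the right, keep odd positions and double even positions (subtract 9 from any doubled value over 9):
  doubled (positions 2,4,...): 1 7 7 6 5 5 8 → sum 39
  kept (positions 1,3,...): 0 8 2 8 8 6 7 2 → sum 41
Total = 80.
80 mod 10 = 0, so the number is valid.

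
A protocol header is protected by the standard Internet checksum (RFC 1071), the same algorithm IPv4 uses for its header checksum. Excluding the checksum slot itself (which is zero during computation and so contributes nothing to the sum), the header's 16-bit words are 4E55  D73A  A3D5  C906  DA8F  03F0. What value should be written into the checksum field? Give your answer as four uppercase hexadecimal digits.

One's-complement addition (fold any carry out of bit 15 back into bit 0):
  0x4E55 + 0xD73A = 0x1258F → wrap carry → 0x2590
  0x2590 + 0xA3D5 = 0x0C965
  0xC965 + 0xC906 = 0x1926B → wrap carry → 0x926C
  0x926C + 0xDA8F = 0x16CFB → wrap carry → 0x6CFC
  0x6CFC + 0x03F0 = 0x070EC
One's-complement sum = 0x70EC.
Checksum = ~0x70EC & 0xFFFF = 0x8F13.

8F13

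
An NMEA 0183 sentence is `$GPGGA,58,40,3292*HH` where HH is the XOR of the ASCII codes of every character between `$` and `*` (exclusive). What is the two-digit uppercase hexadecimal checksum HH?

XOR the ASCII codes of the payload characters:
  'G' = 0x47 → acc = 0x47
  'P' = 0x50 → acc = 0x17
  'G' = 0x47 → acc = 0x50
  'G' = 0x47 → acc = 0x17
  'A' = 0x41 → acc = 0x56
  ',' = 0x2C → acc = 0x7A
  '5' = 0x35 → acc = 0x4F
  '8' = 0x38 → acc = 0x77
  ',' = 0x2C → acc = 0x5B
  '4' = 0x34 → acc = 0x6F
  '0' = 0x30 → acc = 0x5F
  ',' = 0x2C → acc = 0x73
  '3' = 0x33 → acc = 0x40
  '2' = 0x32 → acc = 0x72
  '9' = 0x39 → acc = 0x4B
  '2' = 0x32 → acc = 0x79
Checksum = 0x79.

79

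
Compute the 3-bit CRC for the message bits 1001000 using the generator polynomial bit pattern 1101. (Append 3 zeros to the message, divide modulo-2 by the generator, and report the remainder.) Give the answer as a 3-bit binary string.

Append 3 zeros: 1001000000. Divide by 1101 (XOR where the leading bit is 1):
  pos 0: 1001 XOR 1101 = 0100
  pos 1: 1000 XOR 1101 = 0101
  pos 2: 1010 XOR 1101 = 0111
  pos 3: 1110 XOR 1101 = 0011
  pos 5: 1100 XOR 1101 = 0001
Remainder (last 3 bits) = 010. This is the CRC / FCS.

010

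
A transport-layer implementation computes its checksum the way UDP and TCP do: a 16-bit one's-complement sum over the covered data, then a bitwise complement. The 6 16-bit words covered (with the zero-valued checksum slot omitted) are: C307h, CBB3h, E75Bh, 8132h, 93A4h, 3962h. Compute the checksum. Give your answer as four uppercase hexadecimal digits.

3BAF

One's-complement addition (fold any carry out of bit 15 back into bit 0):
  0xC307 + 0xCBB3 = 0x18EBA → wrap carry → 0x8EBB
  0x8EBB + 0xE75B = 0x17616 → wrap carry → 0x7617
  0x7617 + 0x8132 = 0x0F749
  0xF749 + 0x93A4 = 0x18AED → wrap carry → 0x8AEE
  0x8AEE + 0x3962 = 0x0C450
One's-complement sum = 0xC450.
Checksum = ~0xC450 & 0xFFFF = 0x3BAF.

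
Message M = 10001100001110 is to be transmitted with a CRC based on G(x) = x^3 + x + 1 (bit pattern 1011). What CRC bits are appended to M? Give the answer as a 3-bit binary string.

Append 3 zeros: 10001100001110000. Divide by 1011 (XOR where the leading bit is 1):
  pos 0: 1000 XOR 1011 = 0011
  pos 2: 1111 XOR 1011 = 0100
  pos 3: 1000 XOR 1011 = 0011
  pos 5: 1100 XOR 1011 = 0111
  pos 6: 1110 XOR 1011 = 0101
  pos 7: 1011 XOR 1011 = 0000
  pos 11: 1100 XOR 1011 = 0111
  pos 12: 1110 XOR 1011 = 0101
  pos 13: 1010 XOR 1011 = 0001
Remainder (last 3 bits) = 001. This is the CRC / FCS.

001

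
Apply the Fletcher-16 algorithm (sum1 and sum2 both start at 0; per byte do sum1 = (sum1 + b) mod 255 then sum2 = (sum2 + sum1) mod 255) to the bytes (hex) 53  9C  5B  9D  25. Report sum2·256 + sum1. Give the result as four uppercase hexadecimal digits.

Running sums (mod 255):
  after byte 0 (53): sum1=83, sum2=83
  after byte 1 (9C): sum1=239, sum2=67
  after byte 2 (5B): sum1=75, sum2=142
  after byte 3 (9D): sum1=232, sum2=119
  after byte 4 (25): sum1=14, sum2=133
Checksum = sum2·256 + sum1 = 133·256 + 14 = 34062 = 0x850E.

850E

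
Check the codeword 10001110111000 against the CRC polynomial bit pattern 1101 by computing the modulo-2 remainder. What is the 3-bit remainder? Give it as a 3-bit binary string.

000

Modulo-2 division of 10001110111000 by 1101:
  pos 0: 1000 XOR 1101 = 0101
  pos 1: 1011 XOR 1101 = 0110
  pos 2: 1101 XOR 1101 = 0000
  pos 6: 1011 XOR 1101 = 0110
  pos 7: 1101 XOR 1101 = 0000
Remainder = 000 (zero — the frame passes the CRC check).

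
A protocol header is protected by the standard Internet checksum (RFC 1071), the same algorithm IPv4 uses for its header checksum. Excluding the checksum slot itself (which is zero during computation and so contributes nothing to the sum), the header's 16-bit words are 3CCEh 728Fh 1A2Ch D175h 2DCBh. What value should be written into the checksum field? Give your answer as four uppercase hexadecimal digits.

3735

One's-complement addition (fold any carry out of bit 15 back into bit 0):
  0x3CCE + 0x728F = 0x0AF5D
  0xAF5D + 0x1A2C = 0x0C989
  0xC989 + 0xD175 = 0x19AFE → wrap carry → 0x9AFF
  0x9AFF + 0x2DCB = 0x0C8CA
One's-complement sum = 0xC8CA.
Checksum = ~0xC8CA & 0xFFFF = 0x3735.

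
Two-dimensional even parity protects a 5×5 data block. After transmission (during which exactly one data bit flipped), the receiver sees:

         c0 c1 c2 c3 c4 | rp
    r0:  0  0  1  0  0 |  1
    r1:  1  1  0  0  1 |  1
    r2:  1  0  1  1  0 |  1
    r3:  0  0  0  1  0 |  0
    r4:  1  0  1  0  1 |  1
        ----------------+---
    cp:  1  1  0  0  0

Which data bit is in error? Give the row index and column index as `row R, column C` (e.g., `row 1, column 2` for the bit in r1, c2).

Recompute each row's even parity and compare to rp:
  r0: data parity 1, sent rp 1 → ok
  r1: data parity 1, sent rp 1 → ok
  r2: data parity 1, sent rp 1 → ok
  r3: data parity 1, sent rp 0 → mismatch
  r4: data parity 1, sent rp 1 → ok
Recompute each column's even parity and compare to cp:
  c0: data parity 1, sent cp 1 → ok
  c1: data parity 1, sent cp 1 → ok
  c2: data parity 1, sent cp 0 → mismatch
  c3: data parity 0, sent cp 0 → ok
  c4: data parity 0, sent cp 0 → ok
Exactly one row (r3) and one column (c2) fail → the flipped bit is at their intersection.

row 3, column 2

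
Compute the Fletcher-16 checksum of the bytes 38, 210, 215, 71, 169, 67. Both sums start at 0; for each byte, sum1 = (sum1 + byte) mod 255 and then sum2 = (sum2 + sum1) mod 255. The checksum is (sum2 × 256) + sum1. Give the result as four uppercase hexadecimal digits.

CE05

Running sums (mod 255):
  after byte 0 (38): sum1=38, sum2=38
  after byte 1 (210): sum1=248, sum2=31
  after byte 2 (215): sum1=208, sum2=239
  after byte 3 (71): sum1=24, sum2=8
  after byte 4 (169): sum1=193, sum2=201
  after byte 5 (67): sum1=5, sum2=206
Checksum = sum2·256 + sum1 = 206·256 + 5 = 52741 = 0xCE05.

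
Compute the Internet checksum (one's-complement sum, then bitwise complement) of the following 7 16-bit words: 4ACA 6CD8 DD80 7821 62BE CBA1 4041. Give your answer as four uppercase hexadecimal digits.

8419

One's-complement addition (fold any carry out of bit 15 back into bit 0):
  0x4ACA + 0x6CD8 = 0x0B7A2
  0xB7A2 + 0xDD80 = 0x19522 → wrap carry → 0x9523
  0x9523 + 0x7821 = 0x10D44 → wrap carry → 0x0D45
  0x0D45 + 0x62BE = 0x07003
  0x7003 + 0xCBA1 = 0x13BA4 → wrap carry → 0x3BA5
  0x3BA5 + 0x4041 = 0x07BE6
One's-complement sum = 0x7BE6.
Checksum = ~0x7BE6 & 0xFFFF = 0x8419.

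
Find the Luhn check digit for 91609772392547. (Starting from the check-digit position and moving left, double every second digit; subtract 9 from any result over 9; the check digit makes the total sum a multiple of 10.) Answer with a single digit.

4

Partial digits right→left: 7 4 5 2 9 3 2 7 7 9 0 6 1 9
Double every second digit counting from the check-digit position (so the 1st, 3rd, 5th, ... of the partial from the right).
  doubled (with −9 where >9): 5 1 9 4 5 0 2 → sum 26
  kept as-is: 4 2 3 7 9 6 9 → sum 40
Total = 26 + 40 = 66.
Check digit = (10 − (66 mod 10)) mod 10 = 4.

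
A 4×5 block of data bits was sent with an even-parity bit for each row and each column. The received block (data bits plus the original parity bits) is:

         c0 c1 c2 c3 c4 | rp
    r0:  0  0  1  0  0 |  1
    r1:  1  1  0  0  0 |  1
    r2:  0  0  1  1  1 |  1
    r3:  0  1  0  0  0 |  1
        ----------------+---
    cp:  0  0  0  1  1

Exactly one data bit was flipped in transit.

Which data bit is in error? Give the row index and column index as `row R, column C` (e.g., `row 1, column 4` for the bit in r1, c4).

Recompute each row's even parity and compare to rp:
  r0: data parity 1, sent rp 1 → ok
  r1: data parity 0, sent rp 1 → mismatch
  r2: data parity 1, sent rp 1 → ok
  r3: data parity 1, sent rp 1 → ok
Recompute each column's even parity and compare to cp:
  c0: data parity 1, sent cp 0 → mismatch
  c1: data parity 0, sent cp 0 → ok
  c2: data parity 0, sent cp 0 → ok
  c3: data parity 1, sent cp 1 → ok
  c4: data parity 1, sent cp 1 → ok
Exactly one row (r1) and one column (c0) fail → the flipped bit is at their intersection.

row 1, column 0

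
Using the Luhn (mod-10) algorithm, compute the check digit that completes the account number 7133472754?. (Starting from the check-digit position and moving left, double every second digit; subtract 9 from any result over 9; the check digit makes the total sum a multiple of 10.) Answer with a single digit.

Partial digits right→left: 4 5 7 2 7 4 3 3 1 7
Double every second digit counting from the check-digit position (so the 1st, 3rd, 5th, ... of the partial from the right).
  doubled (with −9 where >9): 8 5 5 6 2 → sum 26
  kept as-is: 5 2 4 3 7 → sum 21
Total = 26 + 21 = 47.
Check digit = (10 − (47 mod 10)) mod 10 = 3.

3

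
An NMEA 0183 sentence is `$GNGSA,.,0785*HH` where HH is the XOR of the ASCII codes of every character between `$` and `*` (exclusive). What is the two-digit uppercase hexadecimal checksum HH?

78

XOR the ASCII codes of the payload characters:
  'G' = 0x47 → acc = 0x47
  'N' = 0x4E → acc = 0x09
  'G' = 0x47 → acc = 0x4E
  'S' = 0x53 → acc = 0x1D
  'A' = 0x41 → acc = 0x5C
  ',' = 0x2C → acc = 0x70
  '.' = 0x2E → acc = 0x5E
  ',' = 0x2C → acc = 0x72
  '0' = 0x30 → acc = 0x42
  '7' = 0x37 → acc = 0x75
  '8' = 0x38 → acc = 0x4D
  '5' = 0x35 → acc = 0x78
Checksum = 0x78.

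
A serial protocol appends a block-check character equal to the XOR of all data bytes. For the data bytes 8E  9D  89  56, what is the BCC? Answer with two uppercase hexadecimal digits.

CC

XOR the bytes together:
  start with 0x8E
  0x8E ⊕ 0x9D = 0x13
  0x13 ⊕ 0x89 = 0x9A
  0x9A ⊕ 0x56 = 0xCC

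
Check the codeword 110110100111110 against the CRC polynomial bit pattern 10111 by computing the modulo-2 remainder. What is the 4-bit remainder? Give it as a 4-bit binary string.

Modulo-2 division of 110110100111110 by 10111:
  pos 0: 11011 XOR 10111 = 01100
  pos 1: 11000 XOR 10111 = 01111
  pos 2: 11111 XOR 10111 = 01000
  pos 3: 10000 XOR 10111 = 00111
  pos 5: 11101 XOR 10111 = 01010
  pos 6: 10101 XOR 10111 = 00010
  pos 9: 10111 XOR 10111 = 00000
Remainder = 0000 (zero — the frame passes the CRC check).

0000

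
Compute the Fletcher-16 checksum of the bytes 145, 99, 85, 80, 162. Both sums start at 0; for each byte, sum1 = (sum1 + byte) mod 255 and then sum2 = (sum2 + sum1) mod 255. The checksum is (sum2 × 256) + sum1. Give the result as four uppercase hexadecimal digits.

Running sums (mod 255):
  after byte 0 (145): sum1=145, sum2=145
  after byte 1 (99): sum1=244, sum2=134
  after byte 2 (85): sum1=74, sum2=208
  after byte 3 (80): sum1=154, sum2=107
  after byte 4 (162): sum1=61, sum2=168
Checksum = sum2·256 + sum1 = 168·256 + 61 = 43069 = 0xA83D.

A83D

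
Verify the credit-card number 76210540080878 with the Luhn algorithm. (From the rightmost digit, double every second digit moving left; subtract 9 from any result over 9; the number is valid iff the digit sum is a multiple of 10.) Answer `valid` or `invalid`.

invalid

From the right, keep odd positions and double even positions (subtract 9 from any doubled value over 9):
  doubled (positions 2,4,...): 5 0 0 8 0 4 5 → sum 22
  kept (positions 1,3,...): 8 8 8 0 5 1 6 → sum 36
Total = 58.
58 mod 10 = 8, so the number is invalid.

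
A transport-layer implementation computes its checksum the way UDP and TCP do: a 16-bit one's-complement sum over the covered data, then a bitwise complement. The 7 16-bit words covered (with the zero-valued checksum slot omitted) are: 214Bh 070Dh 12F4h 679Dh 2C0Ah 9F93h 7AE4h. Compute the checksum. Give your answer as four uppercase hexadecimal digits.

One's-complement addition (fold any carry out of bit 15 back into bit 0):
  0x214B + 0x070D = 0x02858
  0x2858 + 0x12F4 = 0x03B4C
  0x3B4C + 0x679D = 0x0A2E9
  0xA2E9 + 0x2C0A = 0x0CEF3
  0xCEF3 + 0x9F93 = 0x16E86 → wrap carry → 0x6E87
  0x6E87 + 0x7AE4 = 0x0E96B
One's-complement sum = 0xE96B.
Checksum = ~0xE96B & 0xFFFF = 0x1694.

1694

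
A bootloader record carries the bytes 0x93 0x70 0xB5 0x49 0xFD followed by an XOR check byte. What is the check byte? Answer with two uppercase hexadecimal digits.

XOR the bytes together:
  start with 0x93
  0x93 ⊕ 0x70 = 0xE3
  0xE3 ⊕ 0xB5 = 0x56
  0x56 ⊕ 0x49 = 0x1F
  0x1F ⊕ 0xFD = 0xE2

E2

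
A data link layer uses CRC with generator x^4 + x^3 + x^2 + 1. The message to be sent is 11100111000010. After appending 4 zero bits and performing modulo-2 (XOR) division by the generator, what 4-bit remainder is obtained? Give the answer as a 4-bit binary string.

1011

Append 4 zeros: 111001110000100000. Divide by 11101 (XOR where the leading bit is 1):
  pos 0: 11100 XOR 11101 = 00001
  pos 4: 11110 XOR 11101 = 00011
  pos 7: 11000 XOR 11101 = 00101
  pos 9: 10110 XOR 11101 = 01011
  pos 10: 10110 XOR 11101 = 01011
  pos 11: 10110 XOR 11101 = 01011
  pos 12: 10110 XOR 11101 = 01011
  pos 13: 10110 XOR 11101 = 01011
Remainder (last 4 bits) = 1011. This is the CRC / FCS.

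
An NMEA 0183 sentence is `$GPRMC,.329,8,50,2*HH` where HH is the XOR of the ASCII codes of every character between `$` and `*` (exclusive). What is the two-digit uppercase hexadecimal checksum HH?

52

XOR the ASCII codes of the payload characters:
  'G' = 0x47 → acc = 0x47
  'P' = 0x50 → acc = 0x17
  'R' = 0x52 → acc = 0x45
  'M' = 0x4D → acc = 0x08
  'C' = 0x43 → acc = 0x4B
  ',' = 0x2C → acc = 0x67
  '.' = 0x2E → acc = 0x49
  '3' = 0x33 → acc = 0x7A
  '2' = 0x32 → acc = 0x48
  '9' = 0x39 → acc = 0x71
  ',' = 0x2C → acc = 0x5D
  '8' = 0x38 → acc = 0x65
  ',' = 0x2C → acc = 0x49
  '5' = 0x35 → acc = 0x7C
  '0' = 0x30 → acc = 0x4C
  ',' = 0x2C → acc = 0x60
  '2' = 0x32 → acc = 0x52
Checksum = 0x52.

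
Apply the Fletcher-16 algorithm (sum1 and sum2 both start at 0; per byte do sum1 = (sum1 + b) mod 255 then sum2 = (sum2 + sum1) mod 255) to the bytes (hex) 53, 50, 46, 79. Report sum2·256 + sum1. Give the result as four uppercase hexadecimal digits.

Running sums (mod 255):
  after byte 0 (53): sum1=83, sum2=83
  after byte 1 (50): sum1=163, sum2=246
  after byte 2 (46): sum1=233, sum2=224
  after byte 3 (79): sum1=99, sum2=68
Checksum = sum2·256 + sum1 = 68·256 + 99 = 17507 = 0x4463.

4463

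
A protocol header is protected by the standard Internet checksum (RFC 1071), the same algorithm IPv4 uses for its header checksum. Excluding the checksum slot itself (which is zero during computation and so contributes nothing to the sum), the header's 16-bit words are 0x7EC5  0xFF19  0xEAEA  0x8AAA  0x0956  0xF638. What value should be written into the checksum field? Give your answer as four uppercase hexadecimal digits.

0CFC

One's-complement addition (fold any carry out of bit 15 back into bit 0):
  0x7EC5 + 0xFF19 = 0x17DDE → wrap carry → 0x7DDF
  0x7DDF + 0xEAEA = 0x168C9 → wrap carry → 0x68CA
  0x68CA + 0x8AAA = 0x0F374
  0xF374 + 0x0956 = 0x0FCCA
  0xFCCA + 0xF638 = 0x1F302 → wrap carry → 0xF303
One's-complement sum = 0xF303.
Checksum = ~0xF303 & 0xFFFF = 0x0CFC.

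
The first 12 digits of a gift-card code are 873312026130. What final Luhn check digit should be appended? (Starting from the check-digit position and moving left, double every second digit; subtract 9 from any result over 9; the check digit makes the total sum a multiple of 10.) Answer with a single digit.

8

Partial digits right→left: 0 3 1 6 2 0 2 1 3 3 7 8
Double every second digit counting from the check-digit position (so the 1st, 3rd, 5th, ... of the partial from the right).
  doubled (with −9 where >9): 0 2 4 4 6 5 → sum 21
  kept as-is: 3 6 0 1 3 8 → sum 21
Total = 21 + 21 = 42.
Check digit = (10 − (42 mod 10)) mod 10 = 8.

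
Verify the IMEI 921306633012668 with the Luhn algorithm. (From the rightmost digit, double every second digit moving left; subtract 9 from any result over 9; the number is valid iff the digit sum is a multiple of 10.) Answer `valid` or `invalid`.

valid

From the right, keep odd positions and double even positions (subtract 9 from any doubled value over 9):
  doubled (positions 2,4,...): 3 4 0 6 3 6 4 → sum 26
  kept (positions 1,3,...): 8 6 1 3 6 0 1 9 → sum 34
Total = 60.
60 mod 10 = 0, so the number is valid.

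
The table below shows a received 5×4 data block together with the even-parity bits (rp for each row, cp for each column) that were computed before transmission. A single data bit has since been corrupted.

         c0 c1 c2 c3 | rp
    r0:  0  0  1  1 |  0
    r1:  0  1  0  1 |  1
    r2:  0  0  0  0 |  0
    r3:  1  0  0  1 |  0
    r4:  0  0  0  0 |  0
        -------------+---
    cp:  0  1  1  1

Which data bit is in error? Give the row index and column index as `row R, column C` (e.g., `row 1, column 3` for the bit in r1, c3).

row 1, column 0

Recompute each row's even parity and compare to rp:
  r0: data parity 0, sent rp 0 → ok
  r1: data parity 0, sent rp 1 → mismatch
  r2: data parity 0, sent rp 0 → ok
  r3: data parity 0, sent rp 0 → ok
  r4: data parity 0, sent rp 0 → ok
Recompute each column's even parity and compare to cp:
  c0: data parity 1, sent cp 0 → mismatch
  c1: data parity 1, sent cp 1 → ok
  c2: data parity 1, sent cp 1 → ok
  c3: data parity 1, sent cp 1 → ok
Exactly one row (r1) and one column (c0) fail → the flipped bit is at their intersection.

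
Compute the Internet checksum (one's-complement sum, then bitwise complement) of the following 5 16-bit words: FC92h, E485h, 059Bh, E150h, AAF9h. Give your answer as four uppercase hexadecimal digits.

8D01

One's-complement addition (fold any carry out of bit 15 back into bit 0):
  0xFC92 + 0xE485 = 0x1E117 → wrap carry → 0xE118
  0xE118 + 0x059B = 0x0E6B3
  0xE6B3 + 0xE150 = 0x1C803 → wrap carry → 0xC804
  0xC804 + 0xAAF9 = 0x172FD → wrap carry → 0x72FE
One's-complement sum = 0x72FE.
Checksum = ~0x72FE & 0xFFFF = 0x8D01.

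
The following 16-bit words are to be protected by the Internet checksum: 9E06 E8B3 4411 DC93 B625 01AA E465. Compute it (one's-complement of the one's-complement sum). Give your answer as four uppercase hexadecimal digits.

One's-complement addition (fold any carry out of bit 15 back into bit 0):
  0x9E06 + 0xE8B3 = 0x186B9 → wrap carry → 0x86BA
  0x86BA + 0x4411 = 0x0CACB
  0xCACB + 0xDC93 = 0x1A75E → wrap carry → 0xA75F
  0xA75F + 0xB625 = 0x15D84 → wrap carry → 0x5D85
  0x5D85 + 0x01AA = 0x05F2F
  0x5F2F + 0xE465 = 0x14394 → wrap carry → 0x4395
One's-complement sum = 0x4395.
Checksum = ~0x4395 & 0xFFFF = 0xBC6A.

BC6A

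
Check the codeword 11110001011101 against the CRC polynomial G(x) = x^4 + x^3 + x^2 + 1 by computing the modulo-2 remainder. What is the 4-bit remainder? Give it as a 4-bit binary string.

Modulo-2 division of 11110001011101 by 11101:
  pos 0: 11110 XOR 11101 = 00011
  pos 3: 11001 XOR 11101 = 00100
  pos 5: 10001 XOR 11101 = 01100
  pos 6: 11001 XOR 11101 = 00100
  pos 8: 10010 XOR 11101 = 01111
  pos 9: 11111 XOR 11101 = 00010
Remainder = 0010 (nonzero — an error is detected).

0010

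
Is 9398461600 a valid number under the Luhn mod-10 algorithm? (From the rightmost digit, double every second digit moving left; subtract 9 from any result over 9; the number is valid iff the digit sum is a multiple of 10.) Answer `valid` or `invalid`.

From the right, keep odd positions and double even positions (subtract 9 from any doubled value over 9):
  doubled (positions 2,4,...): 0 2 8 9 9 → sum 28
  kept (positions 1,3,...): 0 6 6 8 3 → sum 23
Total = 51.
51 mod 10 = 1, so the number is invalid.

invalid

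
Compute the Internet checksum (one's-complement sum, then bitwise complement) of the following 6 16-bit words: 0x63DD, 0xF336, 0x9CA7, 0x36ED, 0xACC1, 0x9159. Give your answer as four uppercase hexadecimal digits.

One's-complement addition (fold any carry out of bit 15 back into bit 0):
  0x63DD + 0xF336 = 0x15713 → wrap carry → 0x5714
  0x5714 + 0x9CA7 = 0x0F3BB
  0xF3BB + 0x36ED = 0x12AA8 → wrap carry → 0x2AA9
  0x2AA9 + 0xACC1 = 0x0D76A
  0xD76A + 0x9159 = 0x168C3 → wrap carry → 0x68C4
One's-complement sum = 0x68C4.
Checksum = ~0x68C4 & 0xFFFF = 0x973B.

973B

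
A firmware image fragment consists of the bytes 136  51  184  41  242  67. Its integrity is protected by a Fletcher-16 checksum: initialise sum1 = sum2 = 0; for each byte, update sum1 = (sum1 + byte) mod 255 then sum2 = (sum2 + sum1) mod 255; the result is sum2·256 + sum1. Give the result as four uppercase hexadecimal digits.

BAD3

Running sums (mod 255):
  after byte 0 (136): sum1=136, sum2=136
  after byte 1 (51): sum1=187, sum2=68
  after byte 2 (184): sum1=116, sum2=184
  after byte 3 (41): sum1=157, sum2=86
  after byte 4 (242): sum1=144, sum2=230
  after byte 5 (67): sum1=211, sum2=186
Checksum = sum2·256 + sum1 = 186·256 + 211 = 47827 = 0xBAD3.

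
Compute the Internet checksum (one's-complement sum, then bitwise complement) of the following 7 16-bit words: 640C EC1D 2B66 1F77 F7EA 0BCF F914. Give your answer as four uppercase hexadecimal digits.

6829

One's-complement addition (fold any carry out of bit 15 back into bit 0):
  0x640C + 0xEC1D = 0x15029 → wrap carry → 0x502A
  0x502A + 0x2B66 = 0x07B90
  0x7B90 + 0x1F77 = 0x09B07
  0x9B07 + 0xF7EA = 0x192F1 → wrap carry → 0x92F2
  0x92F2 + 0x0BCF = 0x09EC1
  0x9EC1 + 0xF914 = 0x197D5 → wrap carry → 0x97D6
One's-complement sum = 0x97D6.
Checksum = ~0x97D6 & 0xFFFF = 0x6829.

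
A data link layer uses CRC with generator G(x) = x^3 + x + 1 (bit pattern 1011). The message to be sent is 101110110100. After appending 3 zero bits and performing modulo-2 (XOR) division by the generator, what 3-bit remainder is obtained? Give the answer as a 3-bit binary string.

Append 3 zeros: 101110110100000. Divide by 1011 (XOR where the leading bit is 1):
  pos 0: 1011 XOR 1011 = 0000
  pos 4: 1011 XOR 1011 = 0000
  pos 9: 1000 XOR 1011 = 0011
  pos 11: 1100 XOR 1011 = 0111
Remainder (last 3 bits) = 111. This is the CRC / FCS.

111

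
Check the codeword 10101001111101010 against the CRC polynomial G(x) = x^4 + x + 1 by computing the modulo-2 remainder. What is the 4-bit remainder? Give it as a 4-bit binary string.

Modulo-2 division of 10101001111101010 by 10011:
  pos 0: 10101 XOR 10011 = 00110
  pos 2: 11000 XOR 10011 = 01011
  pos 3: 10111 XOR 10011 = 00100
  pos 5: 10011 XOR 10011 = 00000
  pos 10: 11010 XOR 10011 = 01001
  pos 11: 10011 XOR 10011 = 00000
Remainder = 0000 (zero — the frame passes the CRC check).

0000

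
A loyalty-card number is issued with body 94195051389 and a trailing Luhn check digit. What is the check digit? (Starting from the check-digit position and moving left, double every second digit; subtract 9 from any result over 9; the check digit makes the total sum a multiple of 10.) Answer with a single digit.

0

Partial digits right→left: 9 8 3 1 5 0 5 9 1 4 9
Double every second digit counting from the check-digit position (so the 1st, 3rd, 5th, ... of the partial from the right).
  doubled (with −9 where >9): 9 6 1 1 2 9 → sum 28
  kept as-is: 8 1 0 9 4 → sum 22
Total = 28 + 22 = 50.
Check digit = (10 − (50 mod 10)) mod 10 = 0.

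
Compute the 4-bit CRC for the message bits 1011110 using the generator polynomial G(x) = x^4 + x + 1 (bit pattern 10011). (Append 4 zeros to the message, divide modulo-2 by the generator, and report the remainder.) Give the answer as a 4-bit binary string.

Append 4 zeros: 10111100000. Divide by 10011 (XOR where the leading bit is 1):
  pos 0: 10111 XOR 10011 = 00100
  pos 2: 10010 XOR 10011 = 00001
  pos 6: 10000 XOR 10011 = 00011
Remainder (last 4 bits) = 0011. This is the CRC / FCS.

0011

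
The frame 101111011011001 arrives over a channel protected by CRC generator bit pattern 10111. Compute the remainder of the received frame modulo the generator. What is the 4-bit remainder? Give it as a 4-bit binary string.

0000

Modulo-2 division of 101111011011001 by 10111:
  pos 0: 10111 XOR 10111 = 00000
  pos 5: 10110 XOR 10111 = 00001
  pos 9: 11100 XOR 10111 = 01011
  pos 10: 10111 XOR 10111 = 00000
Remainder = 0000 (zero — the frame passes the CRC check).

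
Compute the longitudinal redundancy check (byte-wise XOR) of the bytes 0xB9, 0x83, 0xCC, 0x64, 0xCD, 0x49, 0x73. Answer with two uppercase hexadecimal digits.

XOR the bytes together:
  start with 0xB9
  0xB9 ⊕ 0x83 = 0x3A
  0x3A ⊕ 0xCC = 0xF6
  0xF6 ⊕ 0x64 = 0x92
  0x92 ⊕ 0xCD = 0x5F
  0x5F ⊕ 0x49 = 0x16
  0x16 ⊕ 0x73 = 0x65

65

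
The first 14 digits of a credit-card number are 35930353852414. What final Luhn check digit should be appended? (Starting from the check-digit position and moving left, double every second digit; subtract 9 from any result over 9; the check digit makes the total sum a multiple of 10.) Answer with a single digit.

Partial digits right→left: 4 1 4 2 5 8 3 5 3 0 3 9 5 3
Double every second digit counting from the check-digit position (so the 1st, 3rd, 5th, ... of the partial from the right).
  doubled (with −9 where >9): 8 8 1 6 6 6 1 → sum 36
  kept as-is: 1 2 8 5 0 9 3 → sum 28
Total = 36 + 28 = 64.
Check digit = (10 − (64 mod 10)) mod 10 = 6.

6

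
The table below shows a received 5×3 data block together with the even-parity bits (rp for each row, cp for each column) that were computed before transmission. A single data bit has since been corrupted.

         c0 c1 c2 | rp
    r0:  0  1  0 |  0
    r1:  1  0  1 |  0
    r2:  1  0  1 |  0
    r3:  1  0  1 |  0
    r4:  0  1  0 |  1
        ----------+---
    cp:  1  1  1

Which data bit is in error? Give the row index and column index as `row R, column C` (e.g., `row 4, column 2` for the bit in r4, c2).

Recompute each row's even parity and compare to rp:
  r0: data parity 1, sent rp 0 → mismatch
  r1: data parity 0, sent rp 0 → ok
  r2: data parity 0, sent rp 0 → ok
  r3: data parity 0, sent rp 0 → ok
  r4: data parity 1, sent rp 1 → ok
Recompute each column's even parity and compare to cp:
  c0: data parity 1, sent cp 1 → ok
  c1: data parity 0, sent cp 1 → mismatch
  c2: data parity 1, sent cp 1 → ok
Exactly one row (r0) and one column (c1) fail → the flipped bit is at their intersection.

row 0, column 1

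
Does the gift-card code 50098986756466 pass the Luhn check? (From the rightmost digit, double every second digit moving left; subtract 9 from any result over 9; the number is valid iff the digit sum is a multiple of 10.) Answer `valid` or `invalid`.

invalid

From the right, keep odd positions and double even positions (subtract 9 from any doubled value over 9):
  doubled (positions 2,4,...): 3 3 5 7 7 0 1 → sum 26
  kept (positions 1,3,...): 6 4 5 6 9 9 0 → sum 39
Total = 65.
65 mod 10 = 5, so the number is invalid.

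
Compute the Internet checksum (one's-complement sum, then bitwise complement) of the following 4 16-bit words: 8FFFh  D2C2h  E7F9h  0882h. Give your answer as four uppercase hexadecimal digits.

One's-complement addition (fold any carry out of bit 15 back into bit 0):
  0x8FFF + 0xD2C2 = 0x162C1 → wrap carry → 0x62C2
  0x62C2 + 0xE7F9 = 0x14ABB → wrap carry → 0x4ABC
  0x4ABC + 0x0882 = 0x0533E
One's-complement sum = 0x533E.
Checksum = ~0x533E & 0xFFFF = 0xACC1.

ACC1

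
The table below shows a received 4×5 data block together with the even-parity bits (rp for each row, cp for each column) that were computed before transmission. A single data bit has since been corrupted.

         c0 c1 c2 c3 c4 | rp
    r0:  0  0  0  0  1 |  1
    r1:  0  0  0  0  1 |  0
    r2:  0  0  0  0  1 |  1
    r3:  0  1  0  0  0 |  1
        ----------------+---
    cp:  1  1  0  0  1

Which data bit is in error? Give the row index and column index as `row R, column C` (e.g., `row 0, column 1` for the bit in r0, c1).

Recompute each row's even parity and compare to rp:
  r0: data parity 1, sent rp 1 → ok
  r1: data parity 1, sent rp 0 → mismatch
  r2: data parity 1, sent rp 1 → ok
  r3: data parity 1, sent rp 1 → ok
Recompute each column's even parity and compare to cp:
  c0: data parity 0, sent cp 1 → mismatch
  c1: data parity 1, sent cp 1 → ok
  c2: data parity 0, sent cp 0 → ok
  c3: data parity 0, sent cp 0 → ok
  c4: data parity 1, sent cp 1 → ok
Exactly one row (r1) and one column (c0) fail → the flipped bit is at their intersection.

row 1, column 0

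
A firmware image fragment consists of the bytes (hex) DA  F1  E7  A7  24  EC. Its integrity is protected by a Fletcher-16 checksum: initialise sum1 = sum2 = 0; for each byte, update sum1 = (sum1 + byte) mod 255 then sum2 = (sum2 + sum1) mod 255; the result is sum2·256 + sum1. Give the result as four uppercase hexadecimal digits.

Running sums (mod 255):
  after byte 0 (DA): sum1=218, sum2=218
  after byte 1 (F1): sum1=204, sum2=167
  after byte 2 (E7): sum1=180, sum2=92
  after byte 3 (A7): sum1=92, sum2=184
  after byte 4 (24): sum1=128, sum2=57
  after byte 5 (EC): sum1=109, sum2=166
Checksum = sum2·256 + sum1 = 166·256 + 109 = 42605 = 0xA66D.

A66D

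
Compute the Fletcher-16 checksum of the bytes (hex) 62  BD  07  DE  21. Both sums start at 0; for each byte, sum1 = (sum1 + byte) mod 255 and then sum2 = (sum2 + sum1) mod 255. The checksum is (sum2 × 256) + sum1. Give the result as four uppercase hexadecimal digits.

D627

Running sums (mod 255):
  after byte 0 (62): sum1=98, sum2=98
  after byte 1 (BD): sum1=32, sum2=130
  after byte 2 (07): sum1=39, sum2=169
  after byte 3 (DE): sum1=6, sum2=175
  after byte 4 (21): sum1=39, sum2=214
Checksum = sum2·256 + sum1 = 214·256 + 39 = 54823 = 0xD627.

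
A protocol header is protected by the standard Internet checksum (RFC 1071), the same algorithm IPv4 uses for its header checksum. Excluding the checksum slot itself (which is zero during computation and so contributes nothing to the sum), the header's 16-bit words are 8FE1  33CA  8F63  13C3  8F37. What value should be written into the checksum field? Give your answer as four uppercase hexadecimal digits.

09F6

One's-complement addition (fold any carry out of bit 15 back into bit 0):
  0x8FE1 + 0x33CA = 0x0C3AB
  0xC3AB + 0x8F63 = 0x1530E → wrap carry → 0x530F
  0x530F + 0x13C3 = 0x066D2
  0x66D2 + 0x8F37 = 0x0F609
One's-complement sum = 0xF609.
Checksum = ~0xF609 & 0xFFFF = 0x09F6.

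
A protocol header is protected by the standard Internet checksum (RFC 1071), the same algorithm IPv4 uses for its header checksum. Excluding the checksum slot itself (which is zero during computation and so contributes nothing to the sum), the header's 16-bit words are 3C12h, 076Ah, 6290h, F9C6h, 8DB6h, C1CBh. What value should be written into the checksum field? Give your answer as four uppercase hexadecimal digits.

One's-complement addition (fold any carry out of bit 15 back into bit 0):
  0x3C12 + 0x076A = 0x0437C
  0x437C + 0x6290 = 0x0A60C
  0xA60C + 0xF9C6 = 0x19FD2 → wrap carry → 0x9FD3
  0x9FD3 + 0x8DB6 = 0x12D89 → wrap carry → 0x2D8A
  0x2D8A + 0xC1CB = 0x0EF55
One's-complement sum = 0xEF55.
Checksum = ~0xEF55 & 0xFFFF = 0x10AA.

10AA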